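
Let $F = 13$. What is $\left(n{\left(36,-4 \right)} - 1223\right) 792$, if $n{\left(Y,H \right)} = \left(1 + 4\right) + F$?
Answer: $-954360$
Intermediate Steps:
$n{\left(Y,H \right)} = 18$ ($n{\left(Y,H \right)} = \left(1 + 4\right) + 13 = 5 + 13 = 18$)
$\left(n{\left(36,-4 \right)} - 1223\right) 792 = \left(18 - 1223\right) 792 = \left(-1205\right) 792 = -954360$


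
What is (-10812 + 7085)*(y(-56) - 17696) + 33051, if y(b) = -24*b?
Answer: 60976955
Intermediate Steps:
(-10812 + 7085)*(y(-56) - 17696) + 33051 = (-10812 + 7085)*(-24*(-56) - 17696) + 33051 = -3727*(1344 - 17696) + 33051 = -3727*(-16352) + 33051 = 60943904 + 33051 = 60976955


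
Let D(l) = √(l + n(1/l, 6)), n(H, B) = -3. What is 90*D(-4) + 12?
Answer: 12 + 90*I*√7 ≈ 12.0 + 238.12*I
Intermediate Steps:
D(l) = √(-3 + l) (D(l) = √(l - 3) = √(-3 + l))
90*D(-4) + 12 = 90*√(-3 - 4) + 12 = 90*√(-7) + 12 = 90*(I*√7) + 12 = 90*I*√7 + 12 = 12 + 90*I*√7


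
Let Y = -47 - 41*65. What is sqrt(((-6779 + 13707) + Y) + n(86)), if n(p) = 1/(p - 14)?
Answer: sqrt(607106)/12 ≈ 64.931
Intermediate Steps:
n(p) = 1/(-14 + p)
Y = -2712 (Y = -47 - 2665 = -2712)
sqrt(((-6779 + 13707) + Y) + n(86)) = sqrt(((-6779 + 13707) - 2712) + 1/(-14 + 86)) = sqrt((6928 - 2712) + 1/72) = sqrt(4216 + 1/72) = sqrt(303553/72) = sqrt(607106)/12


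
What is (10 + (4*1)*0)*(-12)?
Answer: -120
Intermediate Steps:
(10 + (4*1)*0)*(-12) = (10 + 4*0)*(-12) = (10 + 0)*(-12) = 10*(-12) = -120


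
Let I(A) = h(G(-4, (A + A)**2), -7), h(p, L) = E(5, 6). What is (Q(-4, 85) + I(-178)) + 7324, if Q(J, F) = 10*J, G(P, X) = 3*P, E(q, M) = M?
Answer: 7290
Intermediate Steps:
h(p, L) = 6
I(A) = 6
(Q(-4, 85) + I(-178)) + 7324 = (10*(-4) + 6) + 7324 = (-40 + 6) + 7324 = -34 + 7324 = 7290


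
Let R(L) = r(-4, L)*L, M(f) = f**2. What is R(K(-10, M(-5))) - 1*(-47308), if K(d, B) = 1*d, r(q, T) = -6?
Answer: 47368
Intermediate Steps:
K(d, B) = d
R(L) = -6*L
R(K(-10, M(-5))) - 1*(-47308) = -6*(-10) - 1*(-47308) = 60 + 47308 = 47368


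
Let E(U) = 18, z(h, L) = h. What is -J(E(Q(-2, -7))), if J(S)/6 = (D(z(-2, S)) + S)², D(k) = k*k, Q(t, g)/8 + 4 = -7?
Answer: -2904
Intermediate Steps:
Q(t, g) = -88 (Q(t, g) = -32 + 8*(-7) = -32 - 56 = -88)
D(k) = k²
J(S) = 6*(4 + S)² (J(S) = 6*((-2)² + S)² = 6*(4 + S)²)
-J(E(Q(-2, -7))) = -6*(4 + 18)² = -6*22² = -6*484 = -1*2904 = -2904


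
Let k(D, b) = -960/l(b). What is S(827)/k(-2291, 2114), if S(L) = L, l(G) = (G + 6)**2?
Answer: -11615215/3 ≈ -3.8717e+6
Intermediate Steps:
l(G) = (6 + G)**2
k(D, b) = -960/(6 + b)**2
S(827)/k(-2291, 2114) = 827/((-960/(6 + 2114)**2)) = 827/((-960/2120**2)) = 827/((-960*1/4494400)) = 827/(-3/14045) = 827*(-14045/3) = -11615215/3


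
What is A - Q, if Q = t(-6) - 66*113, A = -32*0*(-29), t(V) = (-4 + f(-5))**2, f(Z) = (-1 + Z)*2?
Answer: 7202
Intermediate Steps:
f(Z) = -2 + 2*Z
t(V) = 256 (t(V) = (-4 + (-2 + 2*(-5)))**2 = (-4 + (-2 - 10))**2 = (-4 - 12)**2 = (-16)**2 = 256)
A = 0 (A = -16*0*(-29) = 0*(-29) = 0)
Q = -7202 (Q = 256 - 66*113 = 256 - 7458 = -7202)
A - Q = 0 - 1*(-7202) = 0 + 7202 = 7202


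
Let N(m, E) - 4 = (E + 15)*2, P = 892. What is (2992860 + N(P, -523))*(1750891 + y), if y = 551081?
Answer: 6887150324256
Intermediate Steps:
N(m, E) = 34 + 2*E (N(m, E) = 4 + (E + 15)*2 = 4 + (15 + E)*2 = 4 + (30 + 2*E) = 34 + 2*E)
(2992860 + N(P, -523))*(1750891 + y) = (2992860 + (34 + 2*(-523)))*(1750891 + 551081) = (2992860 + (34 - 1046))*2301972 = (2992860 - 1012)*2301972 = 2991848*2301972 = 6887150324256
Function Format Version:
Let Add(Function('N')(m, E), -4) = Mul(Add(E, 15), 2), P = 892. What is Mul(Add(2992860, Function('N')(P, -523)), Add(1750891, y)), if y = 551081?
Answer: 6887150324256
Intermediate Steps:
Function('N')(m, E) = Add(34, Mul(2, E)) (Function('N')(m, E) = Add(4, Mul(Add(E, 15), 2)) = Add(4, Mul(Add(15, E), 2)) = Add(4, Add(30, Mul(2, E))) = Add(34, Mul(2, E)))
Mul(Add(2992860, Function('N')(P, -523)), Add(1750891, y)) = Mul(Add(2992860, Add(34, Mul(2, -523))), Add(1750891, 551081)) = Mul(Add(2992860, Add(34, -1046)), 2301972) = Mul(Add(2992860, -1012), 2301972) = Mul(2991848, 2301972) = 6887150324256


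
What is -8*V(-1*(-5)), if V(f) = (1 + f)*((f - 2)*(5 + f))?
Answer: -1440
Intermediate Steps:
V(f) = (1 + f)*(-2 + f)*(5 + f) (V(f) = (1 + f)*((-2 + f)*(5 + f)) = (1 + f)*(-2 + f)*(5 + f))
-8*V(-1*(-5)) = -8*(-10 + (-1*(-5))³ - (-7)*(-5) + 4*(-1*(-5))²) = -8*(-10 + 5³ - 7*5 + 4*5²) = -8*(-10 + 125 - 35 + 4*25) = -8*(-10 + 125 - 35 + 100) = -8*180 = -1440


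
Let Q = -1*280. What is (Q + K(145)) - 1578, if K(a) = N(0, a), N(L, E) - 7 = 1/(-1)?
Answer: -1852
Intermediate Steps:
Q = -280
N(L, E) = 6 (N(L, E) = 7 + 1/(-1) = 7 - 1 = 6)
K(a) = 6
(Q + K(145)) - 1578 = (-280 + 6) - 1578 = -274 - 1578 = -1852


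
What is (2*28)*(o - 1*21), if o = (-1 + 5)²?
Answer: -280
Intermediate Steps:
o = 16 (o = 4² = 16)
(2*28)*(o - 1*21) = (2*28)*(16 - 1*21) = 56*(16 - 21) = 56*(-5) = -280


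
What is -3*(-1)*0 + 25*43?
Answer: 1075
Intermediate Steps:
-3*(-1)*0 + 25*43 = 3*0 + 1075 = 0 + 1075 = 1075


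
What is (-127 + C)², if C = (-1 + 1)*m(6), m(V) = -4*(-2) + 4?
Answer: 16129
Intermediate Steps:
m(V) = 12 (m(V) = 8 + 4 = 12)
C = 0 (C = (-1 + 1)*12 = 0*12 = 0)
(-127 + C)² = (-127 + 0)² = (-127)² = 16129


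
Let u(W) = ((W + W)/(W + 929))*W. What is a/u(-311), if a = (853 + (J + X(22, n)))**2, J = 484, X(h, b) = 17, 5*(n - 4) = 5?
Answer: 566494644/96721 ≈ 5857.0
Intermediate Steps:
n = 5 (n = 4 + (1/5)*5 = 4 + 1 = 5)
u(W) = 2*W**2/(929 + W) (u(W) = ((2*W)/(929 + W))*W = (2*W/(929 + W))*W = 2*W**2/(929 + W))
a = 1833316 (a = (853 + (484 + 17))**2 = (853 + 501)**2 = 1354**2 = 1833316)
a/u(-311) = 1833316/((2*(-311)**2/(929 - 311))) = 1833316/((2*96721/618)) = 1833316/((2*96721*(1/618))) = 1833316/(96721/309) = 1833316*(309/96721) = 566494644/96721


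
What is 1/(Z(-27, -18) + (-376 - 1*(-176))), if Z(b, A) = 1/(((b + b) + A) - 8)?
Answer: -80/16001 ≈ -0.0049997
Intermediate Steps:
Z(b, A) = 1/(-8 + A + 2*b) (Z(b, A) = 1/((2*b + A) - 8) = 1/((A + 2*b) - 8) = 1/(-8 + A + 2*b))
1/(Z(-27, -18) + (-376 - 1*(-176))) = 1/(1/(-8 - 18 + 2*(-27)) + (-376 - 1*(-176))) = 1/(1/(-8 - 18 - 54) + (-376 + 176)) = 1/(1/(-80) - 200) = 1/(-1/80 - 200) = 1/(-16001/80) = -80/16001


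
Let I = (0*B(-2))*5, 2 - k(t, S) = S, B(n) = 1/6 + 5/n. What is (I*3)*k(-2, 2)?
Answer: 0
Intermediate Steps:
B(n) = ⅙ + 5/n (B(n) = 1*(⅙) + 5/n = ⅙ + 5/n)
k(t, S) = 2 - S
I = 0 (I = (0*((⅙)*(30 - 2)/(-2)))*5 = (0*((⅙)*(-½)*28))*5 = (0*(-7/3))*5 = 0*5 = 0)
(I*3)*k(-2, 2) = (0*3)*(2 - 1*2) = 0*(2 - 2) = 0*0 = 0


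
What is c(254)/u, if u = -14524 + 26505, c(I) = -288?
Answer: -288/11981 ≈ -0.024038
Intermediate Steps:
u = 11981
c(254)/u = -288/11981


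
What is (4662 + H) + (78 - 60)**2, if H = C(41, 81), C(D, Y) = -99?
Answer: 4887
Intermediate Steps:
H = -99
(4662 + H) + (78 - 60)**2 = (4662 - 99) + (78 - 60)**2 = 4563 + 18**2 = 4563 + 324 = 4887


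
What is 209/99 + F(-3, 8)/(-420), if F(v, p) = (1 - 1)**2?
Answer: 19/9 ≈ 2.1111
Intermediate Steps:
F(v, p) = 0 (F(v, p) = 0**2 = 0)
209/99 + F(-3, 8)/(-420) = 209/99 + 0/(-420) = 209*(1/99) + 0*(-1/420) = 19/9 + 0 = 19/9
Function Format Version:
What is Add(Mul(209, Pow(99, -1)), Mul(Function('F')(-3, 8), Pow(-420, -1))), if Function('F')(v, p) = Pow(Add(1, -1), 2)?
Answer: Rational(19, 9) ≈ 2.1111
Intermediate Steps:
Function('F')(v, p) = 0 (Function('F')(v, p) = Pow(0, 2) = 0)
Add(Mul(209, Pow(99, -1)), Mul(Function('F')(-3, 8), Pow(-420, -1))) = Add(Mul(209, Pow(99, -1)), Mul(0, Pow(-420, -1))) = Add(Mul(209, Rational(1, 99)), Mul(0, Rational(-1, 420))) = Add(Rational(19, 9), 0) = Rational(19, 9)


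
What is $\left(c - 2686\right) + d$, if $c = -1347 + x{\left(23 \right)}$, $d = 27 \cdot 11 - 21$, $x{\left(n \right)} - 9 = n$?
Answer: $-3725$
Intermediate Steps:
$x{\left(n \right)} = 9 + n$
$d = 276$ ($d = 297 - 21 = 276$)
$c = -1315$ ($c = -1347 + \left(9 + 23\right) = -1347 + 32 = -1315$)
$\left(c - 2686\right) + d = \left(-1315 - 2686\right) + 276 = -4001 + 276 = -3725$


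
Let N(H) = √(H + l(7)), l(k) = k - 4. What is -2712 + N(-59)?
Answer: -2712 + 2*I*√14 ≈ -2712.0 + 7.4833*I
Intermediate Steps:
l(k) = -4 + k
N(H) = √(3 + H) (N(H) = √(H + (-4 + 7)) = √(H + 3) = √(3 + H))
-2712 + N(-59) = -2712 + √(3 - 59) = -2712 + √(-56) = -2712 + 2*I*√14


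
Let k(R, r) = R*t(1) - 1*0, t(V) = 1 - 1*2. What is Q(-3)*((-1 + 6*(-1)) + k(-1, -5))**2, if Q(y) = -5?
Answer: -180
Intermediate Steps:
t(V) = -1 (t(V) = 1 - 2 = -1)
k(R, r) = -R (k(R, r) = R*(-1) - 1*0 = -R + 0 = -R)
Q(-3)*((-1 + 6*(-1)) + k(-1, -5))**2 = -5*((-1 + 6*(-1)) - 1*(-1))**2 = -5*((-1 - 6) + 1)**2 = -5*(-7 + 1)**2 = -5*(-6)**2 = -5*36 = -180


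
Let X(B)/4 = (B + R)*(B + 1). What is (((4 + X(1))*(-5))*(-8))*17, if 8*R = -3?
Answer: 6120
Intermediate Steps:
R = -3/8 (R = (⅛)*(-3) = -3/8 ≈ -0.37500)
X(B) = 4*(1 + B)*(-3/8 + B) (X(B) = 4*((B - 3/8)*(B + 1)) = 4*((-3/8 + B)*(1 + B)) = 4*((1 + B)*(-3/8 + B)) = 4*(1 + B)*(-3/8 + B))
(((4 + X(1))*(-5))*(-8))*17 = (((4 + (-3/2 + 4*1² + (5/2)*1))*(-5))*(-8))*17 = (((4 + (-3/2 + 4*1 + 5/2))*(-5))*(-8))*17 = (((4 + (-3/2 + 4 + 5/2))*(-5))*(-8))*17 = (((4 + 5)*(-5))*(-8))*17 = ((9*(-5))*(-8))*17 = -45*(-8)*17 = 360*17 = 6120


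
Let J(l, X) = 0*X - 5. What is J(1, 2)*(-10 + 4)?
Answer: 30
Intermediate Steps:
J(l, X) = -5 (J(l, X) = 0 - 5 = -5)
J(1, 2)*(-10 + 4) = -5*(-10 + 4) = -5*(-6) = 30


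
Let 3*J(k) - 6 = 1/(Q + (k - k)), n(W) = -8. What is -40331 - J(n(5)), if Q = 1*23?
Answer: -2782978/69 ≈ -40333.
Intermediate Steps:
Q = 23
J(k) = 139/69 (J(k) = 2 + 1/(3*(23 + (k - k))) = 2 + 1/(3*(23 + 0)) = 2 + (⅓)/23 = 2 + (⅓)*(1/23) = 2 + 1/69 = 139/69)
-40331 - J(n(5)) = -40331 - 1*139/69 = -40331 - 139/69 = -2782978/69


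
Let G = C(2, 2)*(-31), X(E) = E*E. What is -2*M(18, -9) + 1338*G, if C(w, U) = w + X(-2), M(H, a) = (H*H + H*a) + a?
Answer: -249174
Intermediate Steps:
M(H, a) = a + H² + H*a (M(H, a) = (H² + H*a) + a = a + H² + H*a)
X(E) = E²
C(w, U) = 4 + w (C(w, U) = w + (-2)² = w + 4 = 4 + w)
G = -186 (G = (4 + 2)*(-31) = 6*(-31) = -186)
-2*M(18, -9) + 1338*G = -2*(-9 + 18² + 18*(-9)) + 1338*(-186) = -2*(-9 + 324 - 162) - 248868 = -2*153 - 248868 = -306 - 248868 = -249174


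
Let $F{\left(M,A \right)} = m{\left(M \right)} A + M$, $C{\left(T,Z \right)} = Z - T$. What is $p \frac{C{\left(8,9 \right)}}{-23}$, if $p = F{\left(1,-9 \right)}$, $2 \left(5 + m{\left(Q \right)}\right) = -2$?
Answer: $- \frac{55}{23} \approx -2.3913$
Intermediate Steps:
$m{\left(Q \right)} = -6$ ($m{\left(Q \right)} = -5 + \frac{1}{2} \left(-2\right) = -5 - 1 = -6$)
$F{\left(M,A \right)} = M - 6 A$ ($F{\left(M,A \right)} = - 6 A + M = M - 6 A$)
$p = 55$ ($p = 1 - -54 = 1 + 54 = 55$)
$p \frac{C{\left(8,9 \right)}}{-23} = 55 \frac{9 - 8}{-23} = 55 \left(9 - 8\right) \left(- \frac{1}{23}\right) = 55 \cdot 1 \left(- \frac{1}{23}\right) = 55 \left(- \frac{1}{23}\right) = - \frac{55}{23}$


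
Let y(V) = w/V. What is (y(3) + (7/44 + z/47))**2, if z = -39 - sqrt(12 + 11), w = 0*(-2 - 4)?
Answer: 1968297/4276624 + 1387*sqrt(23)/48598 ≈ 0.59712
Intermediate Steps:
w = 0 (w = 0*(-6) = 0)
y(V) = 0 (y(V) = 0/V = 0)
z = -39 - sqrt(23) ≈ -43.796
(y(3) + (7/44 + z/47))**2 = (0 + (7/44 + (-39 - sqrt(23))/47))**2 = (0 + (7*(1/44) + (-39 - sqrt(23))*(1/47)))**2 = (0 + (7/44 + (-39/47 - sqrt(23)/47)))**2 = (0 + (-1387/2068 - sqrt(23)/47))**2 = (-1387/2068 - sqrt(23)/47)**2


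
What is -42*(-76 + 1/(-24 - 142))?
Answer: 264957/83 ≈ 3192.3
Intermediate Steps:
-42*(-76 + 1/(-24 - 142)) = -42*(-76 + 1/(-166)) = -42*(-76 - 1/166) = -42*(-12617/166) = 264957/83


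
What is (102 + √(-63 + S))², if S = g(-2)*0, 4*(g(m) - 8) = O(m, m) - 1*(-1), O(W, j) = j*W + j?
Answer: 10341 + 612*I*√7 ≈ 10341.0 + 1619.2*I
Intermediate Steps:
O(W, j) = j + W*j (O(W, j) = W*j + j = j + W*j)
g(m) = 33/4 + m*(1 + m)/4 (g(m) = 8 + (m*(1 + m) - 1*(-1))/4 = 8 + (m*(1 + m) + 1)/4 = 8 + (1 + m*(1 + m))/4 = 8 + (¼ + m*(1 + m)/4) = 33/4 + m*(1 + m)/4)
S = 0 (S = (33/4 + (¼)*(-2)*(1 - 2))*0 = (33/4 + (¼)*(-2)*(-1))*0 = (33/4 + ½)*0 = (35/4)*0 = 0)
(102 + √(-63 + S))² = (102 + √(-63 + 0))² = (102 + √(-63))² = (102 + 3*I*√7)²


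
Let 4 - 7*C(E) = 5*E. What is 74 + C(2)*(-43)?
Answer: 776/7 ≈ 110.86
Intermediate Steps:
C(E) = 4/7 - 5*E/7
74 + C(2)*(-43) = 74 + (4/7 - 5/7*2)*(-43) = 74 + (4/7 - 10/7)*(-43) = 74 - 6/7*(-43) = 74 + 258/7 = 776/7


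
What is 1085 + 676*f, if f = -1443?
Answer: -974383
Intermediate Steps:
1085 + 676*f = 1085 + 676*(-1443) = 1085 - 975468 = -974383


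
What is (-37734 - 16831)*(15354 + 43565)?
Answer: -3214915235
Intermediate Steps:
(-37734 - 16831)*(15354 + 43565) = -54565*58919 = -3214915235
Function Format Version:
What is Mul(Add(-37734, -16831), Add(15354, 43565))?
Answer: -3214915235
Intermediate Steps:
Mul(Add(-37734, -16831), Add(15354, 43565)) = Mul(-54565, 58919) = -3214915235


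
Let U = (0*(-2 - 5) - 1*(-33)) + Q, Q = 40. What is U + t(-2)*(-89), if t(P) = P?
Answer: 251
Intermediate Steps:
U = 73 (U = (0*(-2 - 5) - 1*(-33)) + 40 = (0*(-7) + 33) + 40 = (0 + 33) + 40 = 33 + 40 = 73)
U + t(-2)*(-89) = 73 - 2*(-89) = 73 + 178 = 251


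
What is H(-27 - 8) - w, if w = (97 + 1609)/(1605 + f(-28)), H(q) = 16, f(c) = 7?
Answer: 12043/806 ≈ 14.942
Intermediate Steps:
w = 853/806 (w = (97 + 1609)/(1605 + 7) = 1706/1612 = 1706*(1/1612) = 853/806 ≈ 1.0583)
H(-27 - 8) - w = 16 - 1*853/806 = 16 - 853/806 = 12043/806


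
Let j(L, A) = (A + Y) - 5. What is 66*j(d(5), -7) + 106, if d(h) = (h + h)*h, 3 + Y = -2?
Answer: -1016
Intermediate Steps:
Y = -5 (Y = -3 - 2 = -5)
d(h) = 2*h² (d(h) = (2*h)*h = 2*h²)
j(L, A) = -10 + A (j(L, A) = (A - 5) - 5 = (-5 + A) - 5 = -10 + A)
66*j(d(5), -7) + 106 = 66*(-10 - 7) + 106 = 66*(-17) + 106 = -1122 + 106 = -1016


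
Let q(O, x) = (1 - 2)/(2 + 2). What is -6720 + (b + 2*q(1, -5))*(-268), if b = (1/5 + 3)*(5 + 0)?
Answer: -10874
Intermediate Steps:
q(O, x) = -¼ (q(O, x) = -1/4 = -1*¼ = -¼)
b = 16 (b = (⅕ + 3)*5 = (16/5)*5 = 16)
-6720 + (b + 2*q(1, -5))*(-268) = -6720 + (16 + 2*(-¼))*(-268) = -6720 + (16 - ½)*(-268) = -6720 + (31/2)*(-268) = -6720 - 4154 = -10874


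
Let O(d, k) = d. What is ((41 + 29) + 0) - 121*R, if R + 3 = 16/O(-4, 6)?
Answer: 917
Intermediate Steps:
R = -7 (R = -3 + 16/(-4) = -3 + 16*(-¼) = -3 - 4 = -7)
((41 + 29) + 0) - 121*R = ((41 + 29) + 0) - 121*(-7) = (70 + 0) + 847 = 70 + 847 = 917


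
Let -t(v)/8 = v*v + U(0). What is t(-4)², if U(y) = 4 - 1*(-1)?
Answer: 28224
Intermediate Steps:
U(y) = 5 (U(y) = 4 + 1 = 5)
t(v) = -40 - 8*v² (t(v) = -8*(v*v + 5) = -8*(v² + 5) = -8*(5 + v²) = -40 - 8*v²)
t(-4)² = (-40 - 8*(-4)²)² = (-40 - 8*16)² = (-40 - 128)² = (-168)² = 28224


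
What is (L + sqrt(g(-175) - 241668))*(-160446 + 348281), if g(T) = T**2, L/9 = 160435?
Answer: 271217774025 + 1314845*I*sqrt(4307) ≈ 2.7122e+11 + 8.629e+7*I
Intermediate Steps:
L = 1443915 (L = 9*160435 = 1443915)
(L + sqrt(g(-175) - 241668))*(-160446 + 348281) = (1443915 + sqrt((-175)**2 - 241668))*(-160446 + 348281) = (1443915 + sqrt(30625 - 241668))*187835 = (1443915 + sqrt(-211043))*187835 = (1443915 + 7*I*sqrt(4307))*187835 = 271217774025 + 1314845*I*sqrt(4307)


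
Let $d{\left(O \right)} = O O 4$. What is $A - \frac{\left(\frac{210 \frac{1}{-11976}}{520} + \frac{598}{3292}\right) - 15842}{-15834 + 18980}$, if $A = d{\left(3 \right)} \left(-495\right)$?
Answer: $- \frac{9574969295420943}{537467774272} \approx -17815.0$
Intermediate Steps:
$d{\left(O \right)} = 4 O^{2}$ ($d{\left(O \right)} = O^{2} \cdot 4 = 4 O^{2}$)
$A = -17820$ ($A = 4 \cdot 3^{2} \left(-495\right) = 4 \cdot 9 \left(-495\right) = 36 \left(-495\right) = -17820$)
$A - \frac{\left(\frac{210 \frac{1}{-11976}}{520} + \frac{598}{3292}\right) - 15842}{-15834 + 18980} = -17820 - \frac{\left(\frac{210 \frac{1}{-11976}}{520} + \frac{598}{3292}\right) - 15842}{-15834 + 18980} = -17820 - \frac{\left(210 \left(- \frac{1}{11976}\right) \frac{1}{520} + 598 \cdot \frac{1}{3292}\right) - 15842}{3146} = -17820 - \left(\left(\left(- \frac{35}{1996}\right) \frac{1}{520} + \frac{299}{1646}\right) - 15842\right) \frac{1}{3146} = -17820 - \left(\left(- \frac{7}{207584} + \frac{299}{1646}\right) - 15842\right) \frac{1}{3146} = -17820 - \left(\frac{31028047}{170841632} - 15842\right) \frac{1}{3146} = -17820 - \left(- \frac{2706442106097}{170841632}\right) \frac{1}{3146} = -17820 - - \frac{2706442106097}{537467774272} = -17820 + \frac{2706442106097}{537467774272} = - \frac{9574969295420943}{537467774272}$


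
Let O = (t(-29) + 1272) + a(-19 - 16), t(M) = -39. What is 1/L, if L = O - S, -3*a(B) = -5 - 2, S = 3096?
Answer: -3/5582 ≈ -0.00053744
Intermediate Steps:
a(B) = 7/3 (a(B) = -(-5 - 2)/3 = -1/3*(-7) = 7/3)
O = 3706/3 (O = (-39 + 1272) + 7/3 = 1233 + 7/3 = 3706/3 ≈ 1235.3)
L = -5582/3 (L = 3706/3 - 1*3096 = 3706/3 - 3096 = -5582/3 ≈ -1860.7)
1/L = 1/(-5582/3) = -3/5582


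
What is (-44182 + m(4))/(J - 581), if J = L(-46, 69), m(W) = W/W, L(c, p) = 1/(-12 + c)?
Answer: 854166/11233 ≈ 76.041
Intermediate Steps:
m(W) = 1
J = -1/58 (J = 1/(-12 - 46) = 1/(-58) = -1/58 ≈ -0.017241)
(-44182 + m(4))/(J - 581) = (-44182 + 1)/(-1/58 - 581) = -44181/(-33699/58) = -44181*(-58/33699) = 854166/11233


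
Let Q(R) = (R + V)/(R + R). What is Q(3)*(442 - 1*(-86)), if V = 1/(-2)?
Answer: 220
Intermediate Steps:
V = -½ (V = 1*(-½) = -½ ≈ -0.50000)
Q(R) = (-½ + R)/(2*R) (Q(R) = (R - ½)/(R + R) = (-½ + R)/((2*R)) = (-½ + R)*(1/(2*R)) = (-½ + R)/(2*R))
Q(3)*(442 - 1*(-86)) = ((¼)*(-1 + 2*3)/3)*(442 - 1*(-86)) = ((¼)*(⅓)*(-1 + 6))*(442 + 86) = ((¼)*(⅓)*5)*528 = (5/12)*528 = 220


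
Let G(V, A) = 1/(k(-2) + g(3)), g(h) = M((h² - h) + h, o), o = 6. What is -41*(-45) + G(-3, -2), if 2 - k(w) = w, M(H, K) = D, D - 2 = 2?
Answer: 14761/8 ≈ 1845.1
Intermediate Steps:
D = 4 (D = 2 + 2 = 4)
M(H, K) = 4
k(w) = 2 - w
g(h) = 4
G(V, A) = ⅛ (G(V, A) = 1/((2 - 1*(-2)) + 4) = 1/((2 + 2) + 4) = 1/(4 + 4) = 1/8 = ⅛)
-41*(-45) + G(-3, -2) = -41*(-45) + ⅛ = 1845 + ⅛ = 14761/8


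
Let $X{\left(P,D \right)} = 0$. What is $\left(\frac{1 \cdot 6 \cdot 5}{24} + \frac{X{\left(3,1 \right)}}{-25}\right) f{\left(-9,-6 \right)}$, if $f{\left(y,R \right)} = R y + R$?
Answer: $60$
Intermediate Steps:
$f{\left(y,R \right)} = R + R y$
$\left(\frac{1 \cdot 6 \cdot 5}{24} + \frac{X{\left(3,1 \right)}}{-25}\right) f{\left(-9,-6 \right)} = \left(\frac{1 \cdot 6 \cdot 5}{24} + \frac{0}{-25}\right) \left(- 6 \left(1 - 9\right)\right) = \left(6 \cdot 5 \cdot \frac{1}{24} + 0 \left(- \frac{1}{25}\right)\right) \left(\left(-6\right) \left(-8\right)\right) = \left(30 \cdot \frac{1}{24} + 0\right) 48 = \left(\frac{5}{4} + 0\right) 48 = \frac{5}{4} \cdot 48 = 60$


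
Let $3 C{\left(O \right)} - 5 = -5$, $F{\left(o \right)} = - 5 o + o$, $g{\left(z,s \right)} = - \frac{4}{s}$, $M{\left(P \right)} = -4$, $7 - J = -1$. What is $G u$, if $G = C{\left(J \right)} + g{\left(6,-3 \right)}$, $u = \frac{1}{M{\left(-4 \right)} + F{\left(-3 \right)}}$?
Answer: $\frac{1}{6} \approx 0.16667$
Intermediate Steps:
$J = 8$ ($J = 7 - -1 = 7 + 1 = 8$)
$F{\left(o \right)} = - 4 o$
$C{\left(O \right)} = 0$ ($C{\left(O \right)} = \frac{5}{3} + \frac{1}{3} \left(-5\right) = \frac{5}{3} - \frac{5}{3} = 0$)
$u = \frac{1}{8}$ ($u = \frac{1}{-4 - -12} = \frac{1}{-4 + 12} = \frac{1}{8} \approx 0.125$)
$G = \frac{4}{3}$ ($G = 0 - \frac{4}{-3} = 0 - - \frac{4}{3} = 0 + \frac{4}{3} = \frac{4}{3} \approx 1.3333$)
$G u = \frac{4}{3} \cdot \frac{1}{8} = \frac{1}{6}$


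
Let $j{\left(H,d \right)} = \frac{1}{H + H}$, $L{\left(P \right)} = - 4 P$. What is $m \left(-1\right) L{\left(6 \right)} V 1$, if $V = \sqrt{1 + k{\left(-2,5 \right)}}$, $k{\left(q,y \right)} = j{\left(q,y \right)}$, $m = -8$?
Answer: $- 96 \sqrt{3} \approx -166.28$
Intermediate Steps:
$j{\left(H,d \right)} = \frac{1}{2 H}$
$k{\left(q,y \right)} = \frac{1}{2 q}$
$V = \frac{\sqrt{3}}{2}$ ($V = \sqrt{1 + \frac{1}{2 \left(-2\right)}} = \sqrt{1 + \frac{1}{2} \left(- \frac{1}{2}\right)} = \sqrt{1 - \frac{1}{4}} = \sqrt{\frac{3}{4}} = \frac{\sqrt{3}}{2} \approx 0.86602$)
$m \left(-1\right) L{\left(6 \right)} V 1 = \left(-8\right) \left(-1\right) \left(-4\right) 6 \frac{\sqrt{3}}{2} \cdot 1 = 8 - 24 \frac{\sqrt{3}}{2} \cdot 1 = 8 - 12 \sqrt{3} \cdot 1 = 8 \left(- 12 \sqrt{3}\right) = - 96 \sqrt{3}$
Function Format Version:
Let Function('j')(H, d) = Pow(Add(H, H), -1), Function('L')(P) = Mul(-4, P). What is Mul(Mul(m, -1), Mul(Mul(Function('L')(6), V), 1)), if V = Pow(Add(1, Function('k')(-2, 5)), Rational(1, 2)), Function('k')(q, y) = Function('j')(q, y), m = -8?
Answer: Mul(-96, Pow(3, Rational(1, 2))) ≈ -166.28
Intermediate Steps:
Function('j')(H, d) = Mul(Rational(1, 2), Pow(H, -1)) (Function('j')(H, d) = Pow(Mul(2, H), -1) = Mul(Rational(1, 2), Pow(H, -1)))
Function('k')(q, y) = Mul(Rational(1, 2), Pow(q, -1))
V = Mul(Rational(1, 2), Pow(3, Rational(1, 2))) (V = Pow(Add(1, Mul(Rational(1, 2), Pow(-2, -1))), Rational(1, 2)) = Pow(Add(1, Mul(Rational(1, 2), Rational(-1, 2))), Rational(1, 2)) = Pow(Add(1, Rational(-1, 4)), Rational(1, 2)) = Pow(Rational(3, 4), Rational(1, 2)) = Mul(Rational(1, 2), Pow(3, Rational(1, 2))) ≈ 0.86602)
Mul(Mul(m, -1), Mul(Mul(Function('L')(6), V), 1)) = Mul(Mul(-8, -1), Mul(Mul(Mul(-4, 6), Mul(Rational(1, 2), Pow(3, Rational(1, 2)))), 1)) = Mul(8, Mul(Mul(-24, Mul(Rational(1, 2), Pow(3, Rational(1, 2)))), 1)) = Mul(8, Mul(Mul(-12, Pow(3, Rational(1, 2))), 1)) = Mul(8, Mul(-12, Pow(3, Rational(1, 2)))) = Mul(-96, Pow(3, Rational(1, 2)))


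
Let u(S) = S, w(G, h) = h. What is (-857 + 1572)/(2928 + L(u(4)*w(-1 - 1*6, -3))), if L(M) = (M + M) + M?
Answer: 715/2892 ≈ 0.24723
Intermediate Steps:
L(M) = 3*M (L(M) = 2*M + M = 3*M)
(-857 + 1572)/(2928 + L(u(4)*w(-1 - 1*6, -3))) = (-857 + 1572)/(2928 + 3*(4*(-3))) = 715/(2928 + 3*(-12)) = 715/(2928 - 36) = 715/2892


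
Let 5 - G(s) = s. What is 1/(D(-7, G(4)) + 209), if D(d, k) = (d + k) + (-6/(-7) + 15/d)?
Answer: 7/1412 ≈ 0.0049575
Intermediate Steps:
G(s) = 5 - s
D(d, k) = 6/7 + d + k + 15/d (D(d, k) = (d + k) + (-6*(-⅐) + 15/d) = (d + k) + (6/7 + 15/d) = 6/7 + d + k + 15/d)
1/(D(-7, G(4)) + 209) = 1/((6/7 - 7 + (5 - 1*4) + 15/(-7)) + 209) = 1/((6/7 - 7 + (5 - 4) + 15*(-⅐)) + 209) = 1/((6/7 - 7 + 1 - 15/7) + 209) = 1/(-51/7 + 209) = 1/(1412/7) = 7/1412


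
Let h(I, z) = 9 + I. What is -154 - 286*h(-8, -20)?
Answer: -440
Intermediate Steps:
-154 - 286*h(-8, -20) = -154 - 286*(9 - 8) = -154 - 286*1 = -154 - 286 = -440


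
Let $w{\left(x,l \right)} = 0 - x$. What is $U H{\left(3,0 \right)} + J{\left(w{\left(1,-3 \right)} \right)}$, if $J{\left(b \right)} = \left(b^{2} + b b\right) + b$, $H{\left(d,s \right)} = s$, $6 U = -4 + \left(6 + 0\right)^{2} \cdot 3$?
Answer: $1$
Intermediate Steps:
$w{\left(x,l \right)} = - x$
$U = \frac{52}{3}$ ($U = \frac{-4 + \left(6 + 0\right)^{2} \cdot 3}{6} = \frac{-4 + 6^{2} \cdot 3}{6} = \frac{-4 + 36 \cdot 3}{6} = \frac{-4 + 108}{6} = \frac{1}{6} \cdot 104 = \frac{52}{3} \approx 17.333$)
$J{\left(b \right)} = b + 2 b^{2}$ ($J{\left(b \right)} = \left(b^{2} + b^{2}\right) + b = 2 b^{2} + b = b + 2 b^{2}$)
$U H{\left(3,0 \right)} + J{\left(w{\left(1,-3 \right)} \right)} = \frac{52}{3} \cdot 0 + \left(-1\right) 1 \left(1 + 2 \left(\left(-1\right) 1\right)\right) = 0 - \left(1 + 2 \left(-1\right)\right) = 0 - \left(1 - 2\right) = 0 - -1 = 0 + 1 = 1$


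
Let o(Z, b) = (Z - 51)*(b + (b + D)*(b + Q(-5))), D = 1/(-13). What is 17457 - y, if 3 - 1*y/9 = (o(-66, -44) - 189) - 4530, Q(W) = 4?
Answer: -1835229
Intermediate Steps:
D = -1/13 ≈ -0.076923
o(Z, b) = (-51 + Z)*(b + (4 + b)*(-1/13 + b)) (o(Z, b) = (Z - 51)*(b + (b - 1/13)*(b + 4)) = (-51 + Z)*(b + (-1/13 + b)*(4 + b)) = (-51 + Z)*(b + (4 + b)*(-1/13 + b)))
y = 1852686 (y = 27 - 9*(((204/13 - 51*(-44)² - 3264/13*(-44) - 4/13*(-66) - 66*(-44)² + (64/13)*(-66)*(-44)) - 189) - 4530) = 27 - 9*(((204/13 - 51*1936 + 143616/13 + 264/13 - 66*1936 + 185856/13) - 189) - 4530) = 27 - 9*(((204/13 - 98736 + 143616/13 + 264/13 - 127776 + 185856/13) - 189) - 4530) = 27 - 9*((-201132 - 189) - 4530) = 27 - 9*(-201321 - 4530) = 27 - 9*(-205851) = 27 + 1852659 = 1852686)
17457 - y = 17457 - 1*1852686 = 17457 - 1852686 = -1835229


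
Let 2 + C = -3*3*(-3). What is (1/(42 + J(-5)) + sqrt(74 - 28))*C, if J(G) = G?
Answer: 25/37 + 25*sqrt(46) ≈ 170.23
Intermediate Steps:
C = 25 (C = -2 - 3*3*(-3) = -2 - 9*(-3) = -2 + 27 = 25)
(1/(42 + J(-5)) + sqrt(74 - 28))*C = (1/(42 - 5) + sqrt(74 - 28))*25 = (1/37 + sqrt(46))*25 = 25/37 + 25*sqrt(46)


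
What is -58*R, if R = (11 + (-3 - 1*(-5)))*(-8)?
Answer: 6032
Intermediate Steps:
R = -104 (R = (11 + (-3 + 5))*(-8) = (11 + 2)*(-8) = 13*(-8) = -104)
-58*R = -58*(-104) = 6032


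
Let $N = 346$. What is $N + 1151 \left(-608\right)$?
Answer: $-699462$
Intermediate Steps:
$N + 1151 \left(-608\right) = 346 + 1151 \left(-608\right) = 346 - 699808 = -699462$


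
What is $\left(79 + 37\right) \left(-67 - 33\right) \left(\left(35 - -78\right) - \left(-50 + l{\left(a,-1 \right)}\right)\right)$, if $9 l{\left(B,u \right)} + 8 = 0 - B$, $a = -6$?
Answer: $- \frac{17040400}{9} \approx -1.8934 \cdot 10^{6}$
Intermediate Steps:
$l{\left(B,u \right)} = - \frac{8}{9} - \frac{B}{9}$ ($l{\left(B,u \right)} = - \frac{8}{9} + \frac{0 - B}{9} = - \frac{8}{9} + \frac{\left(-1\right) B}{9} = - \frac{8}{9} - \frac{B}{9}$)
$\left(79 + 37\right) \left(-67 - 33\right) \left(\left(35 - -78\right) - \left(-50 + l{\left(a,-1 \right)}\right)\right) = \left(79 + 37\right) \left(-67 - 33\right) \left(\left(35 - -78\right) + \left(50 - \left(- \frac{8}{9} - - \frac{2}{3}\right)\right)\right) = 116 \left(-100\right) \left(\left(35 + 78\right) + \left(50 - \left(- \frac{8}{9} + \frac{2}{3}\right)\right)\right) = - 11600 \left(113 + \left(50 - - \frac{2}{9}\right)\right) = - 11600 \left(113 + \left(50 + \frac{2}{9}\right)\right) = - 11600 \left(113 + \frac{452}{9}\right) = \left(-11600\right) \frac{1469}{9} = - \frac{17040400}{9}$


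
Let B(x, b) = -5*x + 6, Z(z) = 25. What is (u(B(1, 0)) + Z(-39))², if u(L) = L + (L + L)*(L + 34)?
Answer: 9216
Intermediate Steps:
B(x, b) = 6 - 5*x
u(L) = L + 2*L*(34 + L) (u(L) = L + (2*L)*(34 + L) = L + 2*L*(34 + L))
(u(B(1, 0)) + Z(-39))² = ((6 - 5*1)*(69 + 2*(6 - 5*1)) + 25)² = ((6 - 5)*(69 + 2*(6 - 5)) + 25)² = (1*(69 + 2*1) + 25)² = (1*(69 + 2) + 25)² = (1*71 + 25)² = (71 + 25)² = 96² = 9216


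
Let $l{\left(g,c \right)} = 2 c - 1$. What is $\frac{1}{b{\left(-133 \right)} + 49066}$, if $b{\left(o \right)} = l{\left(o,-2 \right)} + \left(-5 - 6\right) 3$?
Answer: $\frac{1}{49028} \approx 2.0397 \cdot 10^{-5}$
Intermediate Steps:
$l{\left(g,c \right)} = -1 + 2 c$
$b{\left(o \right)} = -38$ ($b{\left(o \right)} = \left(-1 + 2 \left(-2\right)\right) + \left(-5 - 6\right) 3 = \left(-1 - 4\right) + \left(-5 - 6\right) 3 = -5 - 33 = -38$)
$\frac{1}{b{\left(-133 \right)} + 49066} = \frac{1}{-38 + 49066} = \frac{1}{49028}$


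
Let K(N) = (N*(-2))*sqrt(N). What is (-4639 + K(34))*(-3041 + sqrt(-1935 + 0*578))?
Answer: (3041 - 3*I*sqrt(215))*(4639 + 68*sqrt(34)) ≈ 1.5313e+7 - 2.2151e+5*I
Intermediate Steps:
K(N) = -2*N**(3/2) (K(N) = (-2*N)*sqrt(N) = -2*N**(3/2))
(-4639 + K(34))*(-3041 + sqrt(-1935 + 0*578)) = (-4639 - 68*sqrt(34))*(-3041 + sqrt(-1935 + 0*578)) = (-4639 - 68*sqrt(34))*(-3041 + sqrt(-1935 + 0)) = (-4639 - 68*sqrt(34))*(-3041 + sqrt(-1935)) = (-4639 - 68*sqrt(34))*(-3041 + 3*I*sqrt(215))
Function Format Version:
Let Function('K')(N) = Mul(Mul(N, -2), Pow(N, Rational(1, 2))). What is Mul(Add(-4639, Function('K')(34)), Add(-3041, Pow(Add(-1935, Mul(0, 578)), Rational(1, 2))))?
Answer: Mul(Add(3041, Mul(-3, I, Pow(215, Rational(1, 2)))), Add(4639, Mul(68, Pow(34, Rational(1, 2))))) ≈ Add(1.5313e+7, Mul(-2.2151e+5, I))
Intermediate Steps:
Function('K')(N) = Mul(-2, Pow(N, Rational(3, 2))) (Function('K')(N) = Mul(Mul(-2, N), Pow(N, Rational(1, 2))) = Mul(-2, Pow(N, Rational(3, 2))))
Mul(Add(-4639, Function('K')(34)), Add(-3041, Pow(Add(-1935, Mul(0, 578)), Rational(1, 2)))) = Mul(Add(-4639, Mul(-2, Pow(34, Rational(3, 2)))), Add(-3041, Pow(Add(-1935, Mul(0, 578)), Rational(1, 2)))) = Mul(Add(-4639, Mul(-2, Mul(34, Pow(34, Rational(1, 2))))), Add(-3041, Pow(Add(-1935, 0), Rational(1, 2)))) = Mul(Add(-4639, Mul(-68, Pow(34, Rational(1, 2)))), Add(-3041, Pow(-1935, Rational(1, 2)))) = Mul(Add(-4639, Mul(-68, Pow(34, Rational(1, 2)))), Add(-3041, Mul(3, I, Pow(215, Rational(1, 2)))))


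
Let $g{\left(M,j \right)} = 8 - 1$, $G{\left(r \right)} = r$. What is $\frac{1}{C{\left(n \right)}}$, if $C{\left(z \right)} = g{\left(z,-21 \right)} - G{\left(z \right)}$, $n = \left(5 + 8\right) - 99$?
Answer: $\frac{1}{93} \approx 0.010753$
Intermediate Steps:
$g{\left(M,j \right)} = 7$ ($g{\left(M,j \right)} = 8 - 1 = 7$)
$n = -86$ ($n = 13 - 99 = -86$)
$C{\left(z \right)} = 7 - z$
$\frac{1}{C{\left(n \right)}} = \frac{1}{7 - -86} = \frac{1}{7 + 86} = \frac{1}{93}$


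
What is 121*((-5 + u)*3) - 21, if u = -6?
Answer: -4014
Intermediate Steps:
121*((-5 + u)*3) - 21 = 121*((-5 - 6)*3) - 21 = 121*(-11*3) - 21 = 121*(-33) - 21 = -3993 - 21 = -4014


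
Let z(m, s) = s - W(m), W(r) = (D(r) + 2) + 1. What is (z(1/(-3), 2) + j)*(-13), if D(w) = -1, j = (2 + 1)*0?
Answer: 0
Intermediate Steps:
j = 0 (j = 3*0 = 0)
W(r) = 2 (W(r) = (-1 + 2) + 1 = 1 + 1 = 2)
z(m, s) = -2 + s (z(m, s) = s - 1*2 = s - 2 = -2 + s)
(z(1/(-3), 2) + j)*(-13) = ((-2 + 2) + 0)*(-13) = (0 + 0)*(-13) = 0*(-13) = 0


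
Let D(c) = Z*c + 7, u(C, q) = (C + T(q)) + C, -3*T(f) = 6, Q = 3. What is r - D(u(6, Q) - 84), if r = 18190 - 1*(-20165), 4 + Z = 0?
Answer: 38052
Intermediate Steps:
Z = -4 (Z = -4 + 0 = -4)
T(f) = -2 (T(f) = -⅓*6 = -2)
u(C, q) = -2 + 2*C (u(C, q) = (C - 2) + C = (-2 + C) + C = -2 + 2*C)
D(c) = 7 - 4*c (D(c) = -4*c + 7 = 7 - 4*c)
r = 38355 (r = 18190 + 20165 = 38355)
r - D(u(6, Q) - 84) = 38355 - (7 - 4*((-2 + 2*6) - 84)) = 38355 - (7 - 4*((-2 + 12) - 84)) = 38355 - (7 - 4*(10 - 84)) = 38355 - (7 - 4*(-74)) = 38355 - (7 + 296) = 38355 - 1*303 = 38355 - 303 = 38052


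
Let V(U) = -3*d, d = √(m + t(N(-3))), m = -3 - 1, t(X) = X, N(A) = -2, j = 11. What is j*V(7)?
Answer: -33*I*√6 ≈ -80.833*I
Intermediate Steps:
m = -4
d = I*√6 (d = √(-4 - 2) = √(-6) = I*√6 ≈ 2.4495*I)
V(U) = -3*I*√6
j*V(7) = 11*(-3*I*√6) = -33*I*√6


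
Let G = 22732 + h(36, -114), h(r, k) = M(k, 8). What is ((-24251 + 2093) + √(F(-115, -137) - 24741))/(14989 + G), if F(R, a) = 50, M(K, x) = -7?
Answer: -11079/18857 + I*√24691/37714 ≈ -0.58753 + 0.0041665*I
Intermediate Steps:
h(r, k) = -7
G = 22725 (G = 22732 - 7 = 22725)
((-24251 + 2093) + √(F(-115, -137) - 24741))/(14989 + G) = ((-24251 + 2093) + √(50 - 24741))/(14989 + 22725) = (-22158 + √(-24691))/37714 = (-22158 + I*√24691)*(1/37714) = -11079/18857 + I*√24691/37714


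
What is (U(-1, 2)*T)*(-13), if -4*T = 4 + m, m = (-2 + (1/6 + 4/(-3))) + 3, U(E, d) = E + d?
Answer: 299/24 ≈ 12.458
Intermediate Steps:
m = -1/6 (m = (-2 + (1*(1/6) + 4*(-1/3))) + 3 = (-2 + (1/6 - 4/3)) + 3 = (-2 - 7/6) + 3 = -19/6 + 3 = -1/6 ≈ -0.16667)
T = -23/24 (T = -(4 - 1/6)/4 = -1/4*23/6 = -23/24 ≈ -0.95833)
(U(-1, 2)*T)*(-13) = ((-1 + 2)*(-23/24))*(-13) = (1*(-23/24))*(-13) = -23/24*(-13) = 299/24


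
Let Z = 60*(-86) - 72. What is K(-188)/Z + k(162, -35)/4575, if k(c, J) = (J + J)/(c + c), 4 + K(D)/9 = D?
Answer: 5335517/16157070 ≈ 0.33023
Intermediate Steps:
K(D) = -36 + 9*D
k(c, J) = J/c (k(c, J) = (2*J)/((2*c)) = (2*J)*(1/(2*c)) = J/c)
Z = -5232 (Z = -5160 - 72 = -5232)
K(-188)/Z + k(162, -35)/4575 = (-36 + 9*(-188))/(-5232) - 35/162/4575 = (-36 - 1692)*(-1/5232) - 35*1/162*(1/4575) = -1728*(-1/5232) - 35/162*1/4575 = 36/109 - 7/148230 = 5335517/16157070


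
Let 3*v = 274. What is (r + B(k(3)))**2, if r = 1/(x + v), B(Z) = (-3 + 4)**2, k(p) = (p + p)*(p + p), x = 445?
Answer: 2598544/2588881 ≈ 1.0037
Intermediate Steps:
v = 274/3 (v = (1/3)*274 = 274/3 ≈ 91.333)
k(p) = 4*p**2 (k(p) = (2*p)*(2*p) = 4*p**2)
B(Z) = 1 (B(Z) = 1**2 = 1)
r = 3/1609 (r = 1/(445 + 274/3) = 1/(1609/3) = 3/1609 ≈ 0.0018645)
(r + B(k(3)))**2 = (3/1609 + 1)**2 = (1612/1609)**2 = 2598544/2588881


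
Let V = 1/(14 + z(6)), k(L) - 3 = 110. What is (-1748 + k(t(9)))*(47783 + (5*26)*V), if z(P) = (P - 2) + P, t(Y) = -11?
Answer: -312536245/4 ≈ -7.8134e+7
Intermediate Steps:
z(P) = -2 + 2*P (z(P) = (-2 + P) + P = -2 + 2*P)
k(L) = 113 (k(L) = 3 + 110 = 113)
V = 1/24 (V = 1/(14 + (-2 + 2*6)) = 1/(14 + (-2 + 12)) = 1/(14 + 10) = 1/24 ≈ 0.041667)
(-1748 + k(t(9)))*(47783 + (5*26)*V) = (-1748 + 113)*(47783 + (5*26)*(1/24)) = -1635*(47783 + 130*(1/24)) = -1635*(47783 + 65/12) = -1635*573461/12 = -312536245/4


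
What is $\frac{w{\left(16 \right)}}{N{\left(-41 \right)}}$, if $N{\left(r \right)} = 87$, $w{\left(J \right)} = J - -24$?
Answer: $\frac{40}{87} \approx 0.45977$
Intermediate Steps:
$w{\left(J \right)} = 24 + J$ ($w{\left(J \right)} = J + 24 = 24 + J$)
$\frac{w{\left(16 \right)}}{N{\left(-41 \right)}} = \frac{24 + 16}{87} = 40 \cdot \frac{1}{87} = \frac{40}{87}$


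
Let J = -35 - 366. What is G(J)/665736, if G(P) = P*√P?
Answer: -401*I*√401/665736 ≈ -0.012062*I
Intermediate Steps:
J = -401
G(P) = P^(3/2)
G(J)/665736 = (-401)^(3/2)/665736 = -401*I*√401*(1/665736) = -401*I*√401/665736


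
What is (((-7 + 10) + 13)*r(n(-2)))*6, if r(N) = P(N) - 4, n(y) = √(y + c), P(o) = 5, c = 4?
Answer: 96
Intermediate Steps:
n(y) = √(4 + y) (n(y) = √(y + 4) = √(4 + y))
r(N) = 1 (r(N) = 5 - 4 = 1)
(((-7 + 10) + 13)*r(n(-2)))*6 = (((-7 + 10) + 13)*1)*6 = ((3 + 13)*1)*6 = (16*1)*6 = 16*6 = 96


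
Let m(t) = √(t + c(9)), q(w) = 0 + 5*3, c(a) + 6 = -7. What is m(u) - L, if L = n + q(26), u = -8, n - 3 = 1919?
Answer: -1937 + I*√21 ≈ -1937.0 + 4.5826*I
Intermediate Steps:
n = 1922 (n = 3 + 1919 = 1922)
c(a) = -13 (c(a) = -6 - 7 = -13)
q(w) = 15 (q(w) = 0 + 15 = 15)
m(t) = √(-13 + t) (m(t) = √(t - 13) = √(-13 + t))
L = 1937 (L = 1922 + 15 = 1937)
m(u) - L = √(-13 - 8) - 1*1937 = √(-21) - 1937 = I*√21 - 1937 = -1937 + I*√21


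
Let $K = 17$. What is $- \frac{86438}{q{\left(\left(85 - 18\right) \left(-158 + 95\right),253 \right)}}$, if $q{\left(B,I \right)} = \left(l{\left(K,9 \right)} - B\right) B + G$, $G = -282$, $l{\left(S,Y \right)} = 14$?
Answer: $\frac{86438}{17876217} \approx 0.0048354$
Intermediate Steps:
$q{\left(B,I \right)} = -282 + B \left(14 - B\right)$ ($q{\left(B,I \right)} = \left(14 - B\right) B - 282 = B \left(14 - B\right) - 282 = -282 + B \left(14 - B\right)$)
$- \frac{86438}{q{\left(\left(85 - 18\right) \left(-158 + 95\right),253 \right)}} = - \frac{86438}{-282 - \left(\left(85 - 18\right) \left(-158 + 95\right)\right)^{2} + 14 \left(85 - 18\right) \left(-158 + 95\right)} = - \frac{86438}{-282 - \left(67 \left(-63\right)\right)^{2} + 14 \cdot 67 \left(-63\right)} = - \frac{86438}{-282 - \left(-4221\right)^{2} + 14 \left(-4221\right)} = - \frac{86438}{-282 - 17816841 - 59094} = - \frac{86438}{-17876217} = \left(-86438\right) \left(- \frac{1}{17876217}\right) = \frac{86438}{17876217}$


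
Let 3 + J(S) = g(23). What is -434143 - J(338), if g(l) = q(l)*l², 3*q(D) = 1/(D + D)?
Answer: -2604863/6 ≈ -4.3414e+5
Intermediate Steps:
q(D) = 1/(6*D) (q(D) = 1/(3*(D + D)) = 1/(3*((2*D))) = (1/(2*D))/3 = 1/(6*D))
g(l) = l/6 (g(l) = (1/(6*l))*l² = l/6)
J(S) = ⅚ (J(S) = -3 + (⅙)*23 = -3 + 23/6 = ⅚)
-434143 - J(338) = -434143 - 1*⅚ = -434143 - ⅚ = -2604863/6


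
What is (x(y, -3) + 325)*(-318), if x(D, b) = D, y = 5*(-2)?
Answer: -100170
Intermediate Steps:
y = -10
(x(y, -3) + 325)*(-318) = (-10 + 325)*(-318) = 315*(-318) = -100170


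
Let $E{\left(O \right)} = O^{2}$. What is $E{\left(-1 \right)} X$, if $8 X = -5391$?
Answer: $- \frac{5391}{8} \approx -673.88$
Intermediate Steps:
$X = - \frac{5391}{8}$ ($X = \frac{1}{8} \left(-5391\right) = - \frac{5391}{8} \approx -673.88$)
$E{\left(-1 \right)} X = \left(-1\right)^{2} \left(- \frac{5391}{8}\right) = 1 \left(- \frac{5391}{8}\right) = - \frac{5391}{8}$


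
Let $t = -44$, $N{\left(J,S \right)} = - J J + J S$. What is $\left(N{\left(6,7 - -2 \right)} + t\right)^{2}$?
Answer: $676$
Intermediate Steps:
$N{\left(J,S \right)} = - J^{2} + J S$
$\left(N{\left(6,7 - -2 \right)} + t\right)^{2} = \left(6 \left(\left(7 - -2\right) - 6\right) - 44\right)^{2} = \left(6 \left(\left(7 + 2\right) - 6\right) - 44\right)^{2} = \left(6 \left(9 - 6\right) - 44\right)^{2} = \left(6 \cdot 3 - 44\right)^{2} = \left(18 - 44\right)^{2} = \left(-26\right)^{2} = 676$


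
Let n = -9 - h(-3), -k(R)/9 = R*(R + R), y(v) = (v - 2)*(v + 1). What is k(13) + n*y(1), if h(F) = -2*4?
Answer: -3040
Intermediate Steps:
y(v) = (1 + v)*(-2 + v) (y(v) = (-2 + v)*(1 + v) = (1 + v)*(-2 + v))
h(F) = -8
k(R) = -18*R² (k(R) = -9*R*(R + R) = -9*R*2*R = -18*R²)
n = -1 (n = -9 - 1*(-8) = -9 + 8 = -1)
k(13) + n*y(1) = -18*13² - (-2 + 1² - 1*1) = -18*169 - (-2 + 1 - 1) = -3042 - 1*(-2) = -3042 + 2 = -3040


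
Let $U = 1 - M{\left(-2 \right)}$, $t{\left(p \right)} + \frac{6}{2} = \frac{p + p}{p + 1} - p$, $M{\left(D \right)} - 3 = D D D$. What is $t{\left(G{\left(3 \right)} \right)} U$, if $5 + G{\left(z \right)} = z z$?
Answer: $- \frac{162}{5} \approx -32.4$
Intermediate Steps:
$G{\left(z \right)} = -5 + z^{2}$ ($G{\left(z \right)} = -5 + z z = -5 + z^{2}$)
$M{\left(D \right)} = 3 + D^{3}$ ($M{\left(D \right)} = 3 + D D D = 3 + D^{2} D = 3 + D^{3}$)
$t{\left(p \right)} = -3 - p + \frac{2 p}{1 + p}$ ($t{\left(p \right)} = -3 - \left(p - \frac{p + p}{p + 1}\right) = -3 - \left(p - \frac{2 p}{1 + p}\right) = -3 - p + \frac{2 p}{1 + p}$)
$U = 6$ ($U = 1 - \left(3 + \left(-2\right)^{3}\right) = 1 - \left(3 - 8\right) = 1 - -5 = 1 + 5 = 6$)
$t{\left(G{\left(3 \right)} \right)} U = \frac{-3 - \left(-5 + 3^{2}\right)^{2} - 2 \left(-5 + 3^{2}\right)}{1 - \left(5 - 3^{2}\right)} 6 = \frac{-3 - \left(-5 + 9\right)^{2} - 2 \left(-5 + 9\right)}{1 + \left(-5 + 9\right)} 6 = \frac{-3 - 4^{2} - 8}{1 + 4} \cdot 6 = \frac{-3 - 16 - 8}{5} \cdot 6 = \frac{1}{5} \left(-27\right) 6 = \left(- \frac{27}{5}\right) 6 = - \frac{162}{5}$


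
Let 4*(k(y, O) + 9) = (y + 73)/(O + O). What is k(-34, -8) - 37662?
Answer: -2410983/64 ≈ -37672.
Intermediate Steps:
k(y, O) = -9 + (73 + y)/(8*O) (k(y, O) = -9 + ((y + 73)/(O + O))/4 = -9 + ((73 + y)/((2*O)))/4 = -9 + ((73 + y)*(1/(2*O)))/4 = -9 + ((73 + y)/(2*O))/4 = -9 + (73 + y)/(8*O))
k(-34, -8) - 37662 = (⅛)*(73 - 34 - 72*(-8))/(-8) - 37662 = (⅛)*(-⅛)*(73 - 34 + 576) - 37662 = (⅛)*(-⅛)*615 - 37662 = -615/64 - 37662 = -2410983/64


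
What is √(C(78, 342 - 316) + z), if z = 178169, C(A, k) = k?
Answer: √178195 ≈ 422.13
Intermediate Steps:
√(C(78, 342 - 316) + z) = √((342 - 316) + 178169) = √(26 + 178169) = √178195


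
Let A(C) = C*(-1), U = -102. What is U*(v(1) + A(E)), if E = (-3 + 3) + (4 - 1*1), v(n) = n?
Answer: 204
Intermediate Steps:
E = 3 (E = 0 + (4 - 1) = 0 + 3 = 3)
A(C) = -C
U*(v(1) + A(E)) = -102*(1 - 1*3) = -102*(1 - 3) = -102*(-2) = 204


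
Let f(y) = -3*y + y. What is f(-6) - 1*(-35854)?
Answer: 35866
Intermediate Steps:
f(y) = -2*y
f(-6) - 1*(-35854) = -2*(-6) - 1*(-35854) = 12 + 35854 = 35866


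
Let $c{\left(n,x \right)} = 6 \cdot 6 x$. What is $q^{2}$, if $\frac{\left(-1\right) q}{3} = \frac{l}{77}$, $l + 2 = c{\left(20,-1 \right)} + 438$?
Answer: $\frac{1440000}{5929} \approx 242.87$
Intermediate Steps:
$c{\left(n,x \right)} = 36 x$
$l = 400$ ($l = -2 + \left(36 \left(-1\right) + 438\right) = -2 + \left(-36 + 438\right) = -2 + 402 = 400$)
$q = - \frac{1200}{77}$ ($q = - 3 \cdot \frac{400}{77} = - 3 \cdot 400 \cdot \frac{1}{77} = \left(-3\right) \frac{400}{77} = - \frac{1200}{77} \approx -15.584$)
$q^{2} = \left(- \frac{1200}{77}\right)^{2} = \frac{1440000}{5929}$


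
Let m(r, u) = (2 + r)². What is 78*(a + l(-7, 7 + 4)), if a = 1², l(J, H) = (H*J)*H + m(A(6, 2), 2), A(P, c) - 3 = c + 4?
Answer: -56550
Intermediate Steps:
A(P, c) = 7 + c (A(P, c) = 3 + (c + 4) = 3 + (4 + c) = 7 + c)
l(J, H) = 121 + J*H² (l(J, H) = (H*J)*H + (2 + (7 + 2))² = J*H² + (2 + 9)² = J*H² + 11² = J*H² + 121 = 121 + J*H²)
a = 1
78*(a + l(-7, 7 + 4)) = 78*(1 + (121 - 7*(7 + 4)²)) = 78*(1 + (121 - 7*11²)) = 78*(1 + (121 - 7*121)) = 78*(1 + (121 - 847)) = 78*(1 - 726) = 78*(-725) = -56550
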